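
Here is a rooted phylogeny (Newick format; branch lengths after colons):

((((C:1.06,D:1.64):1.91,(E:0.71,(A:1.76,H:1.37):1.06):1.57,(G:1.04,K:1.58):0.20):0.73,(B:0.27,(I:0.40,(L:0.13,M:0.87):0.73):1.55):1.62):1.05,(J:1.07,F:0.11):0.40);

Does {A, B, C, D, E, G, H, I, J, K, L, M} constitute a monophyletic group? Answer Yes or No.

No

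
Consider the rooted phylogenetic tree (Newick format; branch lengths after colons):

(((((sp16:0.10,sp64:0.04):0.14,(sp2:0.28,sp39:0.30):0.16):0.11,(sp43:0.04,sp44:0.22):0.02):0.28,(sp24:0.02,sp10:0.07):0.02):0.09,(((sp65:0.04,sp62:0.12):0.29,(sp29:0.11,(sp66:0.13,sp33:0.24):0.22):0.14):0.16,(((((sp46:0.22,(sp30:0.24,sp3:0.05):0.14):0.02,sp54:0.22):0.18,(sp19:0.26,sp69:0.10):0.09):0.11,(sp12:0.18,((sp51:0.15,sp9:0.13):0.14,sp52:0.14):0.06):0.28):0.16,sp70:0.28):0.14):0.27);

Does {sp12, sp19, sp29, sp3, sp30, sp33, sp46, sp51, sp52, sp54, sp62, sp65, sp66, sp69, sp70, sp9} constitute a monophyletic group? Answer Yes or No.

The most recent common ancestor of these taxa subtends (((sp65,sp62),(sp29,(sp66,sp33))),(((((sp46,(sp30,sp3)),sp54),(sp19,sp69)),(sp12,((sp51,sp9),sp52))),sp70)).
That clade has exactly 16 tips — every listed taxon and nothing else — so the group is monophyletic.

Yes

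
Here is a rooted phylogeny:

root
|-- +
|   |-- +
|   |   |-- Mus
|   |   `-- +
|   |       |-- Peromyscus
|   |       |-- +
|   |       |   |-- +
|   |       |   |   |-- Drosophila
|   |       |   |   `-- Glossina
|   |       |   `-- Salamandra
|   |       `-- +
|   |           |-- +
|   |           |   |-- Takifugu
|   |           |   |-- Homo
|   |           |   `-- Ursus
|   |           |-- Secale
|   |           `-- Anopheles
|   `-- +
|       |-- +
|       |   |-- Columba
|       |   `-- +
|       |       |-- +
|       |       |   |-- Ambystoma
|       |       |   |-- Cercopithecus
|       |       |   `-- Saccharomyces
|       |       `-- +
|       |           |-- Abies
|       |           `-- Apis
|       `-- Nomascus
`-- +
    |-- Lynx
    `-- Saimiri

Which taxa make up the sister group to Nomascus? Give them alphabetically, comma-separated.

Abies, Ambystoma, Apis, Cercopithecus, Columba, Saccharomyces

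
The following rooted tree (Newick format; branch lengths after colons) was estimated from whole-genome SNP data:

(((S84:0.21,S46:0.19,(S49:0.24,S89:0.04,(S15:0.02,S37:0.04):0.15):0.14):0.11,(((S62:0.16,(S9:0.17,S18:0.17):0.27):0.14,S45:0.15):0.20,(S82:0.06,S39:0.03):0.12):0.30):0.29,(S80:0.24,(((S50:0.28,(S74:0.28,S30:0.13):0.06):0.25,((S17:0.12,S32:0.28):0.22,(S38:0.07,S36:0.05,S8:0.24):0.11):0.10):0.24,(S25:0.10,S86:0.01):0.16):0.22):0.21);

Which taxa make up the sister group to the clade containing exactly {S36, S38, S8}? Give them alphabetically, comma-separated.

The clade containing exactly {S36, S38, S8} attaches to the tree at the node subtending ((S17,S32),(S38,S36,S8)).
The other lineage descending from that same node — the sister group — is (S17,S32); its 2 tips in alphabetical order are the answer.

S17, S32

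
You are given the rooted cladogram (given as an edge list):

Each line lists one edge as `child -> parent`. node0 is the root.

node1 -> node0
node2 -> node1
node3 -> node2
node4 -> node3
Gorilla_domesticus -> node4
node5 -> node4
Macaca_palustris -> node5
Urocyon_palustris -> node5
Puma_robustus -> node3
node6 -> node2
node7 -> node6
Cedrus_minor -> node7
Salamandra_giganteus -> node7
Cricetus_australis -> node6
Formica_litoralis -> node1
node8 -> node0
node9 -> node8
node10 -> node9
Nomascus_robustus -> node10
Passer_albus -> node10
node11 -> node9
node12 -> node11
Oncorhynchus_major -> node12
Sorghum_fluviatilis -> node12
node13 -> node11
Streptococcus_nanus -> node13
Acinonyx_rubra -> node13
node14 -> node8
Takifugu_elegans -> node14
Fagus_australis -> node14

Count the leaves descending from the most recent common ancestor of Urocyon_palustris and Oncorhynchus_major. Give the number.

16

The MRCA of Urocyon_palustris and Oncorhynchus_major is the root, so the clade is the entire tree.
That clade contains 16 terminal taxa: Acinonyx_rubra, Cedrus_minor, Cricetus_australis, Fagus_australis, Formica_litoralis, Gorilla_domesticus, Macaca_palustris, Nomascus_robustus, Oncorhynchus_major, Passer_albus, Puma_robustus, Salamandra_giganteus, Sorghum_fluviatilis, Streptococcus_nanus, Takifugu_elegans, Urocyon_palustris.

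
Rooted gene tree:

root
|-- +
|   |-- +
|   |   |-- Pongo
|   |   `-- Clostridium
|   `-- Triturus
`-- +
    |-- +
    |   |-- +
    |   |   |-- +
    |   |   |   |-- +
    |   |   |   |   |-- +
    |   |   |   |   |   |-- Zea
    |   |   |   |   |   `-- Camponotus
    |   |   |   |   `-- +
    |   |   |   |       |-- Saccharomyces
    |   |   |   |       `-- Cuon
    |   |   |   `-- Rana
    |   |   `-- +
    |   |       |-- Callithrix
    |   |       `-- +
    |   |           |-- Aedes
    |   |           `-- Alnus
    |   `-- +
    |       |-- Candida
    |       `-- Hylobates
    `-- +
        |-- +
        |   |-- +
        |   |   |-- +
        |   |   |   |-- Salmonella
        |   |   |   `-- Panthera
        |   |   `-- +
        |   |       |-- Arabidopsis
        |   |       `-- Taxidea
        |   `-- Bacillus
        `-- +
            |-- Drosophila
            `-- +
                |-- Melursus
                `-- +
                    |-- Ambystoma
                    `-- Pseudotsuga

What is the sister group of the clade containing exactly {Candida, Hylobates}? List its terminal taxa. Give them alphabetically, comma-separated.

The clade containing exactly {Candida, Hylobates} attaches to the tree at the node subtending (((((Zea,Camponotus),(Saccharomyces,Cuon)),Rana),(Callithrix,(Aedes,Alnus))),(Candida,Hylobates)).
The other lineage descending from that same node — the sister group — is ((((Zea,Camponotus),(Saccharomyces,Cuon)),Rana),(Callithrix,(Aedes,Alnus))); its 8 tips in alphabetical order are the answer.

Aedes, Alnus, Callithrix, Camponotus, Cuon, Rana, Saccharomyces, Zea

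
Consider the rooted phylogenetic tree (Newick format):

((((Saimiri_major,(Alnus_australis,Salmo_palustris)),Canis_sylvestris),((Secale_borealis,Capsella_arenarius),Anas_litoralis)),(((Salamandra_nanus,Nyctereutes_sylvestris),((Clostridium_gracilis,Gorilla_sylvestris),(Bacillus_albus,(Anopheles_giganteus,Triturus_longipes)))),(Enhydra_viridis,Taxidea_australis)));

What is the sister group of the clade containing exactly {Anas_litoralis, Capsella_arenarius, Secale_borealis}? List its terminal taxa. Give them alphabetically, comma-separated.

The clade containing exactly {Anas_litoralis, Capsella_arenarius, Secale_borealis} attaches to the tree at the node subtending (((Saimiri_major,(Alnus_australis,Salmo_palustris)),Canis_sylvestris),((Secale_borealis,Capsella_arenarius),Anas_litoralis)).
The other lineage descending from that same node — the sister group — is ((Saimiri_major,(Alnus_australis,Salmo_palustris)),Canis_sylvestris); its 4 tips in alphabetical order are the answer.

Alnus_australis, Canis_sylvestris, Saimiri_major, Salmo_palustris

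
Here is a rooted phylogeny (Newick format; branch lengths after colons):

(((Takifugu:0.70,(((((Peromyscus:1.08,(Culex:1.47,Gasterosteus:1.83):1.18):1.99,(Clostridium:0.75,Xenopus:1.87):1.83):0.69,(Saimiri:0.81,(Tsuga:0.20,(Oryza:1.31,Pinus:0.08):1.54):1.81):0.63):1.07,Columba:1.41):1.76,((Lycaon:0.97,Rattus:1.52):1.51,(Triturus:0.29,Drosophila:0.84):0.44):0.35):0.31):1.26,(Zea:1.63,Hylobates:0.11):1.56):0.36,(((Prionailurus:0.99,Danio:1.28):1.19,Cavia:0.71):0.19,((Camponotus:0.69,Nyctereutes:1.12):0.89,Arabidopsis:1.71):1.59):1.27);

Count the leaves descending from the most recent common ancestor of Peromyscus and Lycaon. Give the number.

14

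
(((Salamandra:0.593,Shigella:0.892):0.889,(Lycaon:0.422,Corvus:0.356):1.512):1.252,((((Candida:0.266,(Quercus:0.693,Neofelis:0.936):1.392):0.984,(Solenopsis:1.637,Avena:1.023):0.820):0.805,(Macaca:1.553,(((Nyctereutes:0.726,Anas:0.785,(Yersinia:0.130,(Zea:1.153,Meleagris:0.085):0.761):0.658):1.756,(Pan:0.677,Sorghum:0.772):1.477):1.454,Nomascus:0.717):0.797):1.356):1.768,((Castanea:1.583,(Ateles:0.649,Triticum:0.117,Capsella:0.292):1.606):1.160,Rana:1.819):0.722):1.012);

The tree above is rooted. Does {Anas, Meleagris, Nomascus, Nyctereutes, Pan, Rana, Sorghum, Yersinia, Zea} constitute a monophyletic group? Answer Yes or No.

The MRCA of the listed taxa subtends ((((Candida,(Quercus,Neofelis)),(Solenopsis,Avena)),(Macaca,(((Nyctereutes,Anas,(Yersinia,(Zea,Meleagris))),(Pan,Sorghum)),Nomascus))),((Castanea,(Ateles,Triticum,Capsella)),Rana)).
That clade also contains Ateles, Avena, Candida, Capsella, Castanea, Macaca, Neofelis, Quercus, Solenopsis, Triticum, which are not in the proposed group, so the group is not monophyletic.

No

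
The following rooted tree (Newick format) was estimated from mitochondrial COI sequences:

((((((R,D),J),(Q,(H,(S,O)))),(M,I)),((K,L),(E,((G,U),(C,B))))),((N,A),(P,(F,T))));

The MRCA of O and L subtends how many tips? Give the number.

16

The MRCA of O and L is the node subtending (((((R,D),J),(Q,(H,(S,O)))),(M,I)),((K,L),(E,((G,U),(C,B))))).
That clade contains 16 terminal taxa: B, C, D, E, G, H, I, J, K, L, M, O, Q, R, S, U.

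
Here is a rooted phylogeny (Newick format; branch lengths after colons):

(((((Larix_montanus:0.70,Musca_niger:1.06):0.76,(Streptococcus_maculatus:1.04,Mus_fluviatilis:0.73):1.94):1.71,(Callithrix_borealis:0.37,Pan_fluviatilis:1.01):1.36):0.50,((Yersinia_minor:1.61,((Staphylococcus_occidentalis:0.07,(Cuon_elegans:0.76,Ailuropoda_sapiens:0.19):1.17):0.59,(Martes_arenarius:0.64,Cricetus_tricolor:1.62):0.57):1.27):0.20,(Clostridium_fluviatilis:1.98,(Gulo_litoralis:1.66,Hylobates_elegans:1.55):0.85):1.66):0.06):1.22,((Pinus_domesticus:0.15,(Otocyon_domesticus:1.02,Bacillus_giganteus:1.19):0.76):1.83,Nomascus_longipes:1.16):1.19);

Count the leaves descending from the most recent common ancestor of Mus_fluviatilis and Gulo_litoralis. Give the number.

15

The MRCA of Mus_fluviatilis and Gulo_litoralis is the node subtending ((((Larix_montanus,Musca_niger),(Streptococcus_maculatus,Mus_fluviatilis)),(Callithrix_borealis,Pan_fluviatilis)),((Yersinia_minor,((Staphylococcus_occidentalis,(Cuon_elegans,Ailuropoda_sapiens)),(Martes_arenarius,Cricetus_tricolor))),(Clostridium_fluviatilis,(Gulo_litoralis,Hylobates_elegans)))).
That clade contains 15 terminal taxa: Ailuropoda_sapiens, Callithrix_borealis, Clostridium_fluviatilis, Cricetus_tricolor, Cuon_elegans, Gulo_litoralis, Hylobates_elegans, Larix_montanus, Martes_arenarius, Mus_fluviatilis, Musca_niger, Pan_fluviatilis, Staphylococcus_occidentalis, Streptococcus_maculatus, Yersinia_minor.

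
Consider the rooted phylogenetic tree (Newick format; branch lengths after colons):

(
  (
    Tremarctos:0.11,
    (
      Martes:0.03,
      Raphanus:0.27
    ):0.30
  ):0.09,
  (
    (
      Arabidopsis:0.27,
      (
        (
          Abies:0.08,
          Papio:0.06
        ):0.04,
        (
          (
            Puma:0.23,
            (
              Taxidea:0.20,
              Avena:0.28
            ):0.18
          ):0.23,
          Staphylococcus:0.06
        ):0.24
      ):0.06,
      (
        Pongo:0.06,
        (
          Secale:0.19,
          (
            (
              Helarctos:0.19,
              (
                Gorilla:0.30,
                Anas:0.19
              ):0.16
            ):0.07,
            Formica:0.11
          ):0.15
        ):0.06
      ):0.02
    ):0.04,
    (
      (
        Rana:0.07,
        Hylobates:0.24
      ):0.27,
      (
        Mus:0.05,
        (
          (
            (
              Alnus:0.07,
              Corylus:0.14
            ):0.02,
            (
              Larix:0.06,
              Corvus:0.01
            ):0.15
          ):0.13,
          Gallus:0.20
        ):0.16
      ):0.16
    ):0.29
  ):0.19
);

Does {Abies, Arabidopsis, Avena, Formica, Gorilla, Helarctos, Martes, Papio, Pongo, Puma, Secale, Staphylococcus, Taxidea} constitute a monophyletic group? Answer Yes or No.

The MRCA of the listed taxa is the root, so the smallest clade containing them is the whole tree.
That clade also contains Alnus, Anas, Corvus, Corylus, Gallus, Hylobates, Larix, Mus, Rana, Raphanus, Tremarctos, which are not in the proposed group, so the group is not monophyletic.

No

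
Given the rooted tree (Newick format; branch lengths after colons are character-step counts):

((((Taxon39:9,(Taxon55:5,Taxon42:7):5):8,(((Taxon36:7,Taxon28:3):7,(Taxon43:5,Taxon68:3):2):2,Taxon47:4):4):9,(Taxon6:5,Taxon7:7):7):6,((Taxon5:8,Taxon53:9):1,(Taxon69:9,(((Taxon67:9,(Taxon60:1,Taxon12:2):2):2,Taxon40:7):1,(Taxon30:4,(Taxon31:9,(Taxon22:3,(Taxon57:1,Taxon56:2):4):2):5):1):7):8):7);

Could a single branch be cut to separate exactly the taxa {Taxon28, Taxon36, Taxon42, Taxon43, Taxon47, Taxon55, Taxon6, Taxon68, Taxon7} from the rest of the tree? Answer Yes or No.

The MRCA of the listed taxa subtends (((Taxon39,(Taxon55,Taxon42)),(((Taxon36,Taxon28),(Taxon43,Taxon68)),Taxon47)),(Taxon6,Taxon7)).
That clade also contains Taxon39, which is not in the proposed group, so the group is not monophyletic.

No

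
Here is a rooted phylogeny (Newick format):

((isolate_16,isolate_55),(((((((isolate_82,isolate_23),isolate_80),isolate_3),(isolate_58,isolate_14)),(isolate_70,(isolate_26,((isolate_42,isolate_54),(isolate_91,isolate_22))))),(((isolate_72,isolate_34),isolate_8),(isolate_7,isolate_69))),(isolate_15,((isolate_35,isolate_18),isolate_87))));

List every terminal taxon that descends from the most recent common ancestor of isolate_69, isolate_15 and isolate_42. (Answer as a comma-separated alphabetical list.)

isolate_14, isolate_15, isolate_18, isolate_22, isolate_23, isolate_26, isolate_3, isolate_34, isolate_35, isolate_42, isolate_54, isolate_58, isolate_69, isolate_7, isolate_70, isolate_72, isolate_8, isolate_80, isolate_82, isolate_87, isolate_91

Tracing isolate_69: it sits inside (isolate_7,isolate_69).
Tracing isolate_15: it sits inside (isolate_15,((isolate_35,isolate_18),isolate_87)).
Tracing isolate_42: it sits inside (isolate_42,isolate_54).
The smallest clade enclosing all 3 is (((((((isolate_82,isolate_23),isolate_80),isolate_3),(isolate_58,isolate_14)),(isolate_70,(isolate_26,((isolate_42,isolate_54),(isolate_91,isolate_22))))),(((isolate_72,isolate_34),isolate_8),(isolate_7,isolate_69))),(isolate_15,((isolate_35,isolate_18),isolate_87))); the answer is its 21 terminal taxa in alphabetical order.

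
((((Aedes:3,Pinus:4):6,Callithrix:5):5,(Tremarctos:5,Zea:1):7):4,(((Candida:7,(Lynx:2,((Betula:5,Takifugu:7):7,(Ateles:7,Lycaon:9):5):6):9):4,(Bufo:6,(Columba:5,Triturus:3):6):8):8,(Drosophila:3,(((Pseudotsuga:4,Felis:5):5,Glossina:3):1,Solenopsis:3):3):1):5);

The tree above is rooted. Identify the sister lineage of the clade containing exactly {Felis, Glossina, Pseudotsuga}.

Solenopsis

The clade containing exactly {Felis, Glossina, Pseudotsuga} attaches to the tree at the node subtending (((Pseudotsuga,Felis),Glossina),Solenopsis).
The other lineage descending from that same node — the sister group — is the single tip Solenopsis.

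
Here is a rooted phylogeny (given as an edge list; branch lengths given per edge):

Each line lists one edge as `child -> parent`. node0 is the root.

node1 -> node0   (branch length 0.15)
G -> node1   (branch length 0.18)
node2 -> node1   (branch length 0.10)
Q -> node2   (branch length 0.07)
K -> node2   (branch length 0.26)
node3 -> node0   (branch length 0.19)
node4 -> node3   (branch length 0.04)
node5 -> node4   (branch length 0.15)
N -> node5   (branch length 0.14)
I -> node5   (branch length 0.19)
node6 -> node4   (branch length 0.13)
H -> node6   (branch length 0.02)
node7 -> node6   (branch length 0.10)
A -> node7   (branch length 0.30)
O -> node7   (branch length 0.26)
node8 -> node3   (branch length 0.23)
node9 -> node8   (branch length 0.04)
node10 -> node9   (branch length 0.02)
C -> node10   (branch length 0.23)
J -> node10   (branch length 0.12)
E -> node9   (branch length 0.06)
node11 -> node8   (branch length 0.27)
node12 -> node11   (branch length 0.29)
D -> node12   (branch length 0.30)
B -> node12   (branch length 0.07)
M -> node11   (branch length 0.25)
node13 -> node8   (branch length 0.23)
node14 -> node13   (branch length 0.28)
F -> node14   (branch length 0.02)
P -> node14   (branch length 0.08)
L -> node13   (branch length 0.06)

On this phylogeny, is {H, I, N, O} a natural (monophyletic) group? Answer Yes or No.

No

The MRCA of the listed taxa subtends ((N,I),(H,(A,O))).
That clade also contains A, which is not in the proposed group, so the group is not monophyletic.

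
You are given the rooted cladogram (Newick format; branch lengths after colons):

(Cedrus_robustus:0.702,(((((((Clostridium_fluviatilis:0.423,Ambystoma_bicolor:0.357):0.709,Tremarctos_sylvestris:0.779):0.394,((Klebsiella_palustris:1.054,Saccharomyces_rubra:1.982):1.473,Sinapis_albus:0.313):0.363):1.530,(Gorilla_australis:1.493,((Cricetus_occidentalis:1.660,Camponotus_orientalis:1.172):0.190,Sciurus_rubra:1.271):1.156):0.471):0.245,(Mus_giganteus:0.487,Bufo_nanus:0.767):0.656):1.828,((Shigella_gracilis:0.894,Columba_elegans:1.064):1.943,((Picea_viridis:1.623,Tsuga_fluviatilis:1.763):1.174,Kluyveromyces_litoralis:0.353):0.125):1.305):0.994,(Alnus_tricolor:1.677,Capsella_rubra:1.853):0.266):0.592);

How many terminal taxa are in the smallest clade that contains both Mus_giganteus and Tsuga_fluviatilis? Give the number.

17

The MRCA of Mus_giganteus and Tsuga_fluviatilis is the node subtending ((((((Clostridium_fluviatilis,Ambystoma_bicolor),Tremarctos_sylvestris),((Klebsiella_palustris,Saccharomyces_rubra),Sinapis_albus)),(Gorilla_australis,((Cricetus_occidentalis,Camponotus_orientalis),Sciurus_rubra))),(Mus_giganteus,Bufo_nanus)),((Shigella_gracilis,Columba_elegans),((Picea_viridis,Tsuga_fluviatilis),Kluyveromyces_litoralis))).
That clade contains 17 terminal taxa: Ambystoma_bicolor, Bufo_nanus, Camponotus_orientalis, Clostridium_fluviatilis, Columba_elegans, Cricetus_occidentalis, Gorilla_australis, Klebsiella_palustris, Kluyveromyces_litoralis, Mus_giganteus, Picea_viridis, Saccharomyces_rubra, Sciurus_rubra, Shigella_gracilis, Sinapis_albus, Tremarctos_sylvestris, Tsuga_fluviatilis.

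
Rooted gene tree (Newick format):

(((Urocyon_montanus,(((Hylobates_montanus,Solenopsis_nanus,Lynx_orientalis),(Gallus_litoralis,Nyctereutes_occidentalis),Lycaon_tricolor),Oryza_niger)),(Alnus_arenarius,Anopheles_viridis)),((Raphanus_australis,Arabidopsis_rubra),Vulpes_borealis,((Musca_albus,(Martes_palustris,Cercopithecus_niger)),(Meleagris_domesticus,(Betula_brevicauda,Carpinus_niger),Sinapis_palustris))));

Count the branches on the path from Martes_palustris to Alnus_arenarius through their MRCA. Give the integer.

8

The MRCA of Martes_palustris and Alnus_arenarius is the root of the tree.
From Martes_palustris up to that node: 5 branches. From Alnus_arenarius up to the same node: 3 branches. Total: 5 + 3 = 8.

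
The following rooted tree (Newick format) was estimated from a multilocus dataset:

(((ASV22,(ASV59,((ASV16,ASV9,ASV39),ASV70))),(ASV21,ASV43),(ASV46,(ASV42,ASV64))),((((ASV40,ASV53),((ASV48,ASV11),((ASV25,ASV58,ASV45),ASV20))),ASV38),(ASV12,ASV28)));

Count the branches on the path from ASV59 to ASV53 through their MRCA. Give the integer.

The MRCA of ASV59 and ASV53 is the root of the tree.
From ASV59 up to that node: 4 branches. From ASV53 up to the same node: 5 branches. Total: 4 + 5 = 9.

9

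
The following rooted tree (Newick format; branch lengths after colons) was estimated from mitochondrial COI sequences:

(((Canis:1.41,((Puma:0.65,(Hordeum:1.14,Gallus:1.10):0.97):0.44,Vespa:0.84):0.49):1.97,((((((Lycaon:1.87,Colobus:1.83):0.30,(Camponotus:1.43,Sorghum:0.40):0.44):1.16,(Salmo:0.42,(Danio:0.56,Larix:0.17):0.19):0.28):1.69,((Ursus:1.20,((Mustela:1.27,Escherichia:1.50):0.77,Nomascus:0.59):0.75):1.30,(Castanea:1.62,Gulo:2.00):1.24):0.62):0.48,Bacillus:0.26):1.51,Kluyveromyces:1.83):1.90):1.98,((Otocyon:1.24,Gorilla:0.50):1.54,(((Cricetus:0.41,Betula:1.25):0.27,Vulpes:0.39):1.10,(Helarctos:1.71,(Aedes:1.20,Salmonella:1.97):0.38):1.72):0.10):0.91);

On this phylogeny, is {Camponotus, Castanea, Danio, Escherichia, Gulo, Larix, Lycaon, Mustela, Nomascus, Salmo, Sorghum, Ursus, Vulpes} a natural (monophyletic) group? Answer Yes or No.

No

The MRCA of the listed taxa is the root, so the smallest clade containing them is the whole tree.
That clade also contains Aedes, Bacillus, Betula, Canis, Colobus, Cricetus, Gallus, Gorilla, Helarctos, Hordeum, Kluyveromyces, Otocyon, Puma, Salmonella, Vespa, which are not in the proposed group, so the group is not monophyletic.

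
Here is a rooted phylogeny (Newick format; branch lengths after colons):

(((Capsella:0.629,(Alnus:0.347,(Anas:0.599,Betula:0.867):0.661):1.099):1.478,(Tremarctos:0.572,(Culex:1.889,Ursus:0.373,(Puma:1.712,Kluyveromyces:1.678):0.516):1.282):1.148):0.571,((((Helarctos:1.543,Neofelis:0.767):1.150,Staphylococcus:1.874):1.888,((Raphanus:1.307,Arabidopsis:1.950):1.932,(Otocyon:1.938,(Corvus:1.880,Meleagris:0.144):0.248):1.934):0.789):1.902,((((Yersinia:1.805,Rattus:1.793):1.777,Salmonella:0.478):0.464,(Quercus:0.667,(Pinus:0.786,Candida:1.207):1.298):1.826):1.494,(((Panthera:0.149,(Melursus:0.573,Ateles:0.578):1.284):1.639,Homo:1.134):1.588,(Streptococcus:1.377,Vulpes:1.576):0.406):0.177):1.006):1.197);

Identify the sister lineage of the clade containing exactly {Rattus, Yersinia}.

The clade containing exactly {Rattus, Yersinia} attaches to the tree at the node subtending ((Yersinia,Rattus),Salmonella).
The other lineage descending from that same node — the sister group — is the single tip Salmonella.

Salmonella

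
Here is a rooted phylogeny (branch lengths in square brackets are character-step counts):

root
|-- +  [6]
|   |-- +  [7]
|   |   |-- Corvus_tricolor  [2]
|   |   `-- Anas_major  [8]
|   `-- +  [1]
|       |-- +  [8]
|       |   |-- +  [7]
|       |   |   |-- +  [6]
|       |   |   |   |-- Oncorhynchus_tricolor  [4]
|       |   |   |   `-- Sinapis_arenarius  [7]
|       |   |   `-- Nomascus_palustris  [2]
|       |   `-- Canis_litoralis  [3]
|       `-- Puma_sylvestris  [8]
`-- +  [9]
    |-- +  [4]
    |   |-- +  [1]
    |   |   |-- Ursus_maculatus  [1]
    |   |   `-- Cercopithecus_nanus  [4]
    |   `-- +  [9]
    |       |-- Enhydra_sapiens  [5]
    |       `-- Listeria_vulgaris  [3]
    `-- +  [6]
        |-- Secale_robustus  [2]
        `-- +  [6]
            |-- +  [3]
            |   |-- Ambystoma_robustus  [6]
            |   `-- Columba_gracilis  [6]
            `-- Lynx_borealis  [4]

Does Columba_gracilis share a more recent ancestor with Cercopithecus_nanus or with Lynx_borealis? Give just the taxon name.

The MRCA of Columba_gracilis and Lynx_borealis subtends ((Ambystoma_robustus,Columba_gracilis),Lynx_borealis) (3 taxa).
The MRCA of Columba_gracilis and Cercopithecus_nanus subtends (((Ursus_maculatus,Cercopithecus_nanus),(Enhydra_sapiens,Listeria_vulgaris)),(Secale_robustus,((Ambystoma_robustus,Columba_gracilis),Lynx_borealis))) (8 taxa).
The first is nested inside the second, so Columba_gracilis shares a more recent common ancestor with Lynx_borealis.

Lynx_borealis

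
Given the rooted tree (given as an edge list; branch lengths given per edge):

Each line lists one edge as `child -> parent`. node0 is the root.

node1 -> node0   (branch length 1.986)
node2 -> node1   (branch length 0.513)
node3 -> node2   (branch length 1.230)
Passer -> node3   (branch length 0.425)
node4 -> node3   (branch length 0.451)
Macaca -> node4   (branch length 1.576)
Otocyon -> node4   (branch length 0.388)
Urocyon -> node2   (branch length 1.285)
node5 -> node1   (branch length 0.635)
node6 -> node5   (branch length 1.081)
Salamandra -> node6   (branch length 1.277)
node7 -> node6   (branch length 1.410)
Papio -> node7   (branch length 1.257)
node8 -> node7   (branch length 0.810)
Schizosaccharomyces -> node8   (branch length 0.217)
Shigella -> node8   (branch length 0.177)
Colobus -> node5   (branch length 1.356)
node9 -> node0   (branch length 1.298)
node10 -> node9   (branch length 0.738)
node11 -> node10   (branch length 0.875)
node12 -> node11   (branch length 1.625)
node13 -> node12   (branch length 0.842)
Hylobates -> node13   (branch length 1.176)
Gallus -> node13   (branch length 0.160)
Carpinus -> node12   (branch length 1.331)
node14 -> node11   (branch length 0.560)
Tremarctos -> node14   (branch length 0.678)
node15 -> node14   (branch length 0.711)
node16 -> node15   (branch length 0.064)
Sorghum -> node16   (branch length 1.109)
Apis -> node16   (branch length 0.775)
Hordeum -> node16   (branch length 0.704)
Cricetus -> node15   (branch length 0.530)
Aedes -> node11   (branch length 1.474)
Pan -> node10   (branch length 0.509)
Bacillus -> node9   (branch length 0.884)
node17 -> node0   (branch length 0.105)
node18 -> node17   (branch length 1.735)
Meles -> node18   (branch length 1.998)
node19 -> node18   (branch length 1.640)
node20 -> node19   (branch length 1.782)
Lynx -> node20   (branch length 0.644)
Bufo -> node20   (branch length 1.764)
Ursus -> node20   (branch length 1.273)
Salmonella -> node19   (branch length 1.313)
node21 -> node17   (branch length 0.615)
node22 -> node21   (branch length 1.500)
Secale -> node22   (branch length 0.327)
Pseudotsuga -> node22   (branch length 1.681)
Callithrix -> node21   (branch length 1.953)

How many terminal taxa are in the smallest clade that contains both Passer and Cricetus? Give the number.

The MRCA of Passer and Cricetus is the root, so the clade is the entire tree.
That clade contains 28 terminal taxa: Aedes, Apis, Bacillus, Bufo, Callithrix, Carpinus, Colobus, Cricetus, Gallus, Hordeum, Hylobates, Lynx, Macaca, Meles, Otocyon, Pan, Papio, Passer, Pseudotsuga, Salamandra, Salmonella, Schizosaccharomyces, Secale, Shigella, Sorghum, Tremarctos, Urocyon, Ursus.

28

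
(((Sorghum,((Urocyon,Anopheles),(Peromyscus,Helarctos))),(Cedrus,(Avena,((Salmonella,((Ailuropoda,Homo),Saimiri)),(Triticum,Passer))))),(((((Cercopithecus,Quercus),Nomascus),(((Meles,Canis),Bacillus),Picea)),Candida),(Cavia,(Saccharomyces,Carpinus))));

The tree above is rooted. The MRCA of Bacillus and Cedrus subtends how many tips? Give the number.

The MRCA of Bacillus and Cedrus is the root, so the clade is the entire tree.
That clade contains 24 terminal taxa: Ailuropoda, Anopheles, Avena, Bacillus, Candida, Canis, Carpinus, Cavia, Cedrus, Cercopithecus, Helarctos, Homo, Meles, Nomascus, Passer, Peromyscus, Picea, Quercus, Saccharomyces, Saimiri, Salmonella, Sorghum, Triticum, Urocyon.

24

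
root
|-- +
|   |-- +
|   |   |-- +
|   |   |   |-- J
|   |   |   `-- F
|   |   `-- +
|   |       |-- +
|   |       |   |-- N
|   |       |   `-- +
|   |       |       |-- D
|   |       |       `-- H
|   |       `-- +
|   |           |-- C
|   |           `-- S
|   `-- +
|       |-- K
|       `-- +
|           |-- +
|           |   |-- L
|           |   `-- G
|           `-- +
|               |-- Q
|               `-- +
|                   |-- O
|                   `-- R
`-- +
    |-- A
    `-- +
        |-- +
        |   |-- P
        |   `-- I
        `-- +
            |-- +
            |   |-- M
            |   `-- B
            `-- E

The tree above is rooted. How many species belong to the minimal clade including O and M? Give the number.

19

The MRCA of O and M is the root, so the clade is the entire tree.
That clade contains 19 terminal taxa: A, B, C, D, E, F, G, H, I, J, K, L, M, N, O, P, Q, R, S.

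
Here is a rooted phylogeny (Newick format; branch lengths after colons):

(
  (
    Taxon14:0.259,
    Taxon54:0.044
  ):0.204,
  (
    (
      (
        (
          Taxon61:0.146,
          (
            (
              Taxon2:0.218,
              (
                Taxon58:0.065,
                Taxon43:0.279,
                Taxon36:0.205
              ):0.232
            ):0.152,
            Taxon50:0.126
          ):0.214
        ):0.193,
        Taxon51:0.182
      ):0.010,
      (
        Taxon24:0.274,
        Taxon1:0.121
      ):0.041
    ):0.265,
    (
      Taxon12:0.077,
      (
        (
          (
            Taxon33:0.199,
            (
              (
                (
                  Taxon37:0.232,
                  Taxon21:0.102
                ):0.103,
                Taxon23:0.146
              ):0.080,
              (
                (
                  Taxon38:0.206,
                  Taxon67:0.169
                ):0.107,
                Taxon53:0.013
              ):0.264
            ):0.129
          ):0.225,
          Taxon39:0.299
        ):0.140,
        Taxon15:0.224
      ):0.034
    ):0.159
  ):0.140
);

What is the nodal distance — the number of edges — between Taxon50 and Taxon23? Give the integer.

The MRCA of Taxon50 and Taxon23 is the node subtending ((((Taxon61,((Taxon2,(Taxon58,Taxon43,Taxon36)),Taxon50)),Taxon51),(Taxon24,Taxon1)),(Taxon12,(((Taxon33,(((Taxon37,Taxon21),Taxon23),((Taxon38,Taxon67),Taxon53))),Taxon39),Taxon15))).
From Taxon50 up to that node: 5 branches. From Taxon23 up to the same node: 7 branches. Total: 5 + 7 = 12.

12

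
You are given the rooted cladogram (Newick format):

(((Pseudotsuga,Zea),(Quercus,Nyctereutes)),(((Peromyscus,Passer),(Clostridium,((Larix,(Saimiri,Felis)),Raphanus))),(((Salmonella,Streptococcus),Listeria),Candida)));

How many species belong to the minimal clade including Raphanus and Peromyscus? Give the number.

The MRCA of Raphanus and Peromyscus is the node subtending ((Peromyscus,Passer),(Clostridium,((Larix,(Saimiri,Felis)),Raphanus))).
That clade contains 7 terminal taxa: Clostridium, Felis, Larix, Passer, Peromyscus, Raphanus, Saimiri.

7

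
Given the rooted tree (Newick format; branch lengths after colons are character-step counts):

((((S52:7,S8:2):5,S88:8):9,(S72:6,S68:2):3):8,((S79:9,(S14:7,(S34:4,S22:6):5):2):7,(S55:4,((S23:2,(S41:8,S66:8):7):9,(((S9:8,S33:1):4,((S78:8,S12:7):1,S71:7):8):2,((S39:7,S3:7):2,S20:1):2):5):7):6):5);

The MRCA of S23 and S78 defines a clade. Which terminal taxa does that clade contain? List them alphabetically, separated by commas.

S12, S20, S23, S3, S33, S39, S41, S66, S71, S78, S9

Tracing S23: it sits inside (S23,(S41,S66)).
Tracing S78: it sits inside (S78,S12).
The smallest clade enclosing both is ((S23,(S41,S66)),(((S9,S33),((S78,S12),S71)),((S39,S3),S20))); the answer is its 11 terminal taxa in alphabetical order.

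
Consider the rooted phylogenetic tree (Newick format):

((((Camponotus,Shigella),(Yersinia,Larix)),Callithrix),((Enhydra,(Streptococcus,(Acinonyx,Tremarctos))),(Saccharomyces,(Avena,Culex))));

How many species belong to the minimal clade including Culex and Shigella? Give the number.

12

The MRCA of Culex and Shigella is the root, so the clade is the entire tree.
That clade contains 12 terminal taxa: Acinonyx, Avena, Callithrix, Camponotus, Culex, Enhydra, Larix, Saccharomyces, Shigella, Streptococcus, Tremarctos, Yersinia.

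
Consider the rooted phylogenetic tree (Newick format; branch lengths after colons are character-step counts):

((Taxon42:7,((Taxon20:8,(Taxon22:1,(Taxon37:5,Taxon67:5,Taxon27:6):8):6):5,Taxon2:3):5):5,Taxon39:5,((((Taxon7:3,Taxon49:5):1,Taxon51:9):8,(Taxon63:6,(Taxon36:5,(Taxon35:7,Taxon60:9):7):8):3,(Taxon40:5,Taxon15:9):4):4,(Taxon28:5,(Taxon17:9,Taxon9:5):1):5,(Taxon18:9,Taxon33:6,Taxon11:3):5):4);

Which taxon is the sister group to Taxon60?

Taxon60 attaches to the tree at the node subtending (Taxon35,Taxon60).
The other lineage descending from that same node — the sister group — is the single tip Taxon35.

Taxon35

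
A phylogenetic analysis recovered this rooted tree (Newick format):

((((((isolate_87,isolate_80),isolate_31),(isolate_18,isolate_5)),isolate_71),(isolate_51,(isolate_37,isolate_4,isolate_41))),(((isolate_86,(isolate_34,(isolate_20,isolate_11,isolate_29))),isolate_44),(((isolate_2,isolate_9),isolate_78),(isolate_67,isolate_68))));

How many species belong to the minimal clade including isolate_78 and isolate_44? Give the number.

11

The MRCA of isolate_78 and isolate_44 is the node subtending (((isolate_86,(isolate_34,(isolate_20,isolate_11,isolate_29))),isolate_44),(((isolate_2,isolate_9),isolate_78),(isolate_67,isolate_68))).
That clade contains 11 terminal taxa: isolate_11, isolate_2, isolate_20, isolate_29, isolate_34, isolate_44, isolate_67, isolate_68, isolate_78, isolate_86, isolate_9.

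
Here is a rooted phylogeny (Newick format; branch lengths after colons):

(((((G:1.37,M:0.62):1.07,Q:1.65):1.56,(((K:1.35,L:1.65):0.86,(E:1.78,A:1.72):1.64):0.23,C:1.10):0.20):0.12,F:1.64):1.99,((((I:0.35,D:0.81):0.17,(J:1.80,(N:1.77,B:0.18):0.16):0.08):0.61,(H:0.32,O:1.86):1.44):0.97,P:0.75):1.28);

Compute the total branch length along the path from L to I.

The path runs L → … → MRCA → … → I; the MRCA is the root of the tree.
Branch lengths along that path: 1.65 + 0.86 + 0.23 + 0.20 + 0.12 + 1.99 + 1.28 + 0.97 + 0.61 + 0.17 + 0.35 = 8.43.

8.43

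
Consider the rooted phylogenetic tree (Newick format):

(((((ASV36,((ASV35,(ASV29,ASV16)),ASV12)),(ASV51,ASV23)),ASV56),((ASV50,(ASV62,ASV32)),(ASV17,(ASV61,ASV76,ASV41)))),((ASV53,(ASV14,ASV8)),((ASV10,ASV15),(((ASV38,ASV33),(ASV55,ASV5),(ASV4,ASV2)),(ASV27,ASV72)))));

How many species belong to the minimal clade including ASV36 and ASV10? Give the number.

28

The MRCA of ASV36 and ASV10 is the root, so the clade is the entire tree.
That clade contains 28 terminal taxa: ASV10, ASV12, ASV14, ASV15, ASV16, ASV17, ASV2, ASV23, ASV27, ASV29, ASV32, ASV33, ASV35, ASV36, ASV38, ASV4, ASV41, ASV5, ASV50, ASV51, ASV53, ASV55, ASV56, ASV61, ASV62, ASV72, ASV76, ASV8.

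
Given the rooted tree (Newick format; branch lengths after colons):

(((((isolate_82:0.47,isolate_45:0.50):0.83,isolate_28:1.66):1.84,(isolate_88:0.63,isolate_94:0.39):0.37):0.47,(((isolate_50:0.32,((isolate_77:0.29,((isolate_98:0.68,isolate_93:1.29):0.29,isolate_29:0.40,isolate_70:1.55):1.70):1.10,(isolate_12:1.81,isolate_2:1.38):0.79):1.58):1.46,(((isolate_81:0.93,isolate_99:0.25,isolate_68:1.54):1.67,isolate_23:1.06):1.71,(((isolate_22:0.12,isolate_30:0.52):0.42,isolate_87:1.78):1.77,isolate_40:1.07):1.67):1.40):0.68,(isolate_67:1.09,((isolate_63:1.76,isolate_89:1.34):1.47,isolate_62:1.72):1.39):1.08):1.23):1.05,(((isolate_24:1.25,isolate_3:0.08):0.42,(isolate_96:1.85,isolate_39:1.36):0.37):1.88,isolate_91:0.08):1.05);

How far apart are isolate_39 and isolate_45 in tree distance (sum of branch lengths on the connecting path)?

The path runs isolate_39 → … → MRCA → … → isolate_45; the MRCA is the root of the tree.
Branch lengths along that path: 1.36 + 0.37 + 1.88 + 1.05 + 1.05 + 0.47 + 1.84 + 0.83 + 0.50 = 9.35.

9.35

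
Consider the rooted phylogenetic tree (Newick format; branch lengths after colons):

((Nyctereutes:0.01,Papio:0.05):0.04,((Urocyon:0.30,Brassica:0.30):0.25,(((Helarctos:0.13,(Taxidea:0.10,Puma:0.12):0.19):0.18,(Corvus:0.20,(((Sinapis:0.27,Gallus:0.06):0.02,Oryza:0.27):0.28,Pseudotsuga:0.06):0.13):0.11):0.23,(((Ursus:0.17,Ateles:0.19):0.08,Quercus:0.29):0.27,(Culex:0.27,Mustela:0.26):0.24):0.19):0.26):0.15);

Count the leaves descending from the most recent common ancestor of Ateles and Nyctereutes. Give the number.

The MRCA of Ateles and Nyctereutes is the root, so the clade is the entire tree.
That clade contains 17 terminal taxa: Ateles, Brassica, Corvus, Culex, Gallus, Helarctos, Mustela, Nyctereutes, Oryza, Papio, Pseudotsuga, Puma, Quercus, Sinapis, Taxidea, Urocyon, Ursus.

17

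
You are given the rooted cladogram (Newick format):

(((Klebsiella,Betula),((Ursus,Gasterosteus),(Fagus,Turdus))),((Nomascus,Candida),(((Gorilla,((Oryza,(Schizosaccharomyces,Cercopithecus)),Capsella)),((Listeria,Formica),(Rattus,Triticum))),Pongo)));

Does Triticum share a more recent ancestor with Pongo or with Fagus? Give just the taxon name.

Pongo

The MRCA of Triticum and Pongo subtends (((Gorilla,((Oryza,(Schizosaccharomyces,Cercopithecus)),Capsella)),((Listeria,Formica),(Rattus,Triticum))),Pongo) (10 taxa).
The MRCA of Triticum and Fagus is the root, subtending the entire tree (18 taxa).
The first is nested inside the second, so Triticum shares a more recent common ancestor with Pongo.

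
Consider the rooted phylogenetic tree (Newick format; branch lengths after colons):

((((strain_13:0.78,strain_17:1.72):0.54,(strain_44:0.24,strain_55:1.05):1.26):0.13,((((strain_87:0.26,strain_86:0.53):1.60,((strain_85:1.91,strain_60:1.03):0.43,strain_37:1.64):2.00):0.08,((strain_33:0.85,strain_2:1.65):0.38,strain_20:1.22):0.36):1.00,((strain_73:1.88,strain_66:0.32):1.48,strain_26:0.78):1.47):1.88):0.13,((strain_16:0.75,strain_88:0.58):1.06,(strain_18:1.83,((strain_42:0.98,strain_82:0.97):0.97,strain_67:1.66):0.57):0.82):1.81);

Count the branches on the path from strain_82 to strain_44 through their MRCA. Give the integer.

The MRCA of strain_82 and strain_44 is the root of the tree.
From strain_82 up to that node: 5 branches. From strain_44 up to the same node: 4 branches. Total: 5 + 4 = 9.

9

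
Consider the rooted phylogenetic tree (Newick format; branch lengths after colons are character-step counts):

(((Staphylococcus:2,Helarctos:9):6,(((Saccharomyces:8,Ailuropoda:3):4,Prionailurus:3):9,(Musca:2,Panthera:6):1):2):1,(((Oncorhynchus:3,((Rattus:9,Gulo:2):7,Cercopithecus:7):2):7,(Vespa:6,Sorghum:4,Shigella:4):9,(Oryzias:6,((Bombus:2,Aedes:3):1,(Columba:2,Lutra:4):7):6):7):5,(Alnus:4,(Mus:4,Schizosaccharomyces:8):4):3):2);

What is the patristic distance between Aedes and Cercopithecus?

33

The path runs Aedes → … → MRCA → … → Cercopithecus; the MRCA is the node subtending ((Oncorhynchus,((Rattus,Gulo),Cercopithecus)),(Vespa,Sorghum,Shigella),(Oryzias,((Bombus,Aedes),(Columba,Lutra)))).
Branch lengths along that path: 3 + 1 + 6 + 7 + 7 + 2 + 7 = 33.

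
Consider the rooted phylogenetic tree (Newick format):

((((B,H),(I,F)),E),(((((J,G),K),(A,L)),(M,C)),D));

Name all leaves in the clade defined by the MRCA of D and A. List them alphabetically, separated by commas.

Tracing D: it sits inside (((((J,G),K),(A,L)),(M,C)),D).
Tracing A: it sits inside (A,L).
The smallest clade enclosing both is (((((J,G),K),(A,L)),(M,C)),D); the answer is its 8 terminal taxa in alphabetical order.

A, C, D, G, J, K, L, M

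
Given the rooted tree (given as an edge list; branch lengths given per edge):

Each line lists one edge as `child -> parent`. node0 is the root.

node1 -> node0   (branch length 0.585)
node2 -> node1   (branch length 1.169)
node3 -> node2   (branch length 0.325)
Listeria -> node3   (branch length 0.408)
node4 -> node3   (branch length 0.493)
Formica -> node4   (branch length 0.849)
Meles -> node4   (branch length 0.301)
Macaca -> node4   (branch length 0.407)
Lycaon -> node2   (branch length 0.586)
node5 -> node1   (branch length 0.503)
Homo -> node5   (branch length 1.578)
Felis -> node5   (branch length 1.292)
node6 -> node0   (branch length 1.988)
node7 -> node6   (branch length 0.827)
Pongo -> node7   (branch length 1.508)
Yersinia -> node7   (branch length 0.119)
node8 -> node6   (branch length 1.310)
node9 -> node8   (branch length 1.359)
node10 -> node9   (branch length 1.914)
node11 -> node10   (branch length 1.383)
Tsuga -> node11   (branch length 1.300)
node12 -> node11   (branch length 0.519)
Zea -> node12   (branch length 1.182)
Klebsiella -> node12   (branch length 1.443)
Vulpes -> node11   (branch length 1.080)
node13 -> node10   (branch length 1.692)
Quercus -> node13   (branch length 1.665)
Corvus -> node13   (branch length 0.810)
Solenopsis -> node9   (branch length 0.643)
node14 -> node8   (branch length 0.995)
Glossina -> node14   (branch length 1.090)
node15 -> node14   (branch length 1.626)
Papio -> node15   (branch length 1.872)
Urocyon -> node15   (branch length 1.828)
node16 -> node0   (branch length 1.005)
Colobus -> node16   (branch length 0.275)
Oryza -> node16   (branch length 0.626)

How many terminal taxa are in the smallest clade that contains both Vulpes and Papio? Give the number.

10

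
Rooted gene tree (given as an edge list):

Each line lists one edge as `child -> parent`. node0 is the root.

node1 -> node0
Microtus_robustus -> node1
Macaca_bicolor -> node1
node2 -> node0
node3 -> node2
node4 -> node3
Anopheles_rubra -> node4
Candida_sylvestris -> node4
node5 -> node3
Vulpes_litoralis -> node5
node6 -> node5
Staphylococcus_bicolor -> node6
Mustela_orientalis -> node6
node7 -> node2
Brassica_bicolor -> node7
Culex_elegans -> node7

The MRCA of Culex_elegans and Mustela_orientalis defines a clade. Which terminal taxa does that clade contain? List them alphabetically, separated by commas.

Anopheles_rubra, Brassica_bicolor, Candida_sylvestris, Culex_elegans, Mustela_orientalis, Staphylococcus_bicolor, Vulpes_litoralis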